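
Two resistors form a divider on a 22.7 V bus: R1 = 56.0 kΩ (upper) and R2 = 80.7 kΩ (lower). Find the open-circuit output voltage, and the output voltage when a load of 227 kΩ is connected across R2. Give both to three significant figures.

Open-circuit: V = 22.7 × 80.7/(56.0 + 80.7) = 13.4 V.
With the load, R2 becomes R2‖R_L = 59.53 kΩ, so V = 22.7 × 59.53/115.5 = 11.7 V.

Unloaded: 13.4 V; loaded: 11.7 V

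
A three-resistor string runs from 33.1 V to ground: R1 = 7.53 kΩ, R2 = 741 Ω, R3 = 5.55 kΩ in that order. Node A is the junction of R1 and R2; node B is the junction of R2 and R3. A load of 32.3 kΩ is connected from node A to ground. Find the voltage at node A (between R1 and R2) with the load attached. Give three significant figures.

V ≈ 13.6 V

Below node A the series string R2+R3 = 6291 Ω sits in parallel with the 32300 Ω load: 5265 Ω.
V_A = 33.1 × 5265/(7530 + 5265) = 13.6 V.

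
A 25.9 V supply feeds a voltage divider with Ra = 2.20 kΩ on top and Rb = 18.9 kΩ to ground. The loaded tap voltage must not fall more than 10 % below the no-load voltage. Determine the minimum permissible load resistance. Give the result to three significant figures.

Output resistance R_th = Ra‖Rb = (2.20 × 18.9)/21.10 = 1.971 kΩ.
The fractional drop is R_th/(R_th + R_L); requiring this ≤ 0.100 gives R_L ≥ R_th(1/0.100 − 1) = 1.971 × 9.000 = 17.7 kΩ.

R_L(min) ≈ 17.7 kΩ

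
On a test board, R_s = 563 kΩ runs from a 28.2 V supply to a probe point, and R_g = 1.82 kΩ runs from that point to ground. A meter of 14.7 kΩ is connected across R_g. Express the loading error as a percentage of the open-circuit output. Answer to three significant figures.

Unloaded V = 28.2 × 1.82/564.8 = 0.090868 V.
Loaded: R_g‖R_L = 1.619 kΩ, giving V = 28.2 × 1.619/564.6 = 0.080886 V.
Drop = (0.090868 − 0.080886) / 0.090868 = 11.0 %.

11.0 %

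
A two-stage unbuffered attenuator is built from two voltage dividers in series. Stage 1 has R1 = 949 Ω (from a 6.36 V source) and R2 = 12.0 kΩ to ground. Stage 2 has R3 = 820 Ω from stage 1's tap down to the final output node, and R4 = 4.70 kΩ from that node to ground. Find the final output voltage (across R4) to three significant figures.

V_out ≈ 4.33 V

Stage 2 presents R3+R4 = 5520 Ω as a load on stage 1's tap.
Stage 1's lower leg becomes R2‖(R3+R4) = 3781 Ω, so V_mid = 6.36 × 3781/4730 = 5.084 V.
Stage 2 is itself unloaded: V_out = V_mid × R4/(R3+R4) = 5.084 × 4700/5520 = 4.33 V.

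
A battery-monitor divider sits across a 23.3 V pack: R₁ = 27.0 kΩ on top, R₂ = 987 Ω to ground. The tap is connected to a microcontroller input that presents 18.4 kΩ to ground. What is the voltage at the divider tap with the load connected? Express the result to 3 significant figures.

V_out ≈ 0.781 V

The load sits in parallel with R₂: R₂‖R_L = (987 × 18400) / (987 + 18400) = 936.8 Ω.
V_out = 23.3 × 936.8 / (27000 + 936.8) = 23.3 × 936.8/27940 = 0.781 V.
(Unloaded it would have been 0.822 V.)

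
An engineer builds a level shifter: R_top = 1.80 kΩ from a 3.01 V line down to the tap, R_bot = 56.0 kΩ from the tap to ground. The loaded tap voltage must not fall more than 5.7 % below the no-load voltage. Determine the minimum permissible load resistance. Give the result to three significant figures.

Output resistance R_th = R_top‖R_bot = (1.80 × 56.0)/57.80 = 1.744 kΩ.
The fractional drop is R_th/(R_th + R_L); requiring this ≤ 0.0570 gives R_L ≥ R_th(1/0.0570 − 1) = 1.744 × 16.54 = 28.9 kΩ.

R_L(min) ≈ 28.9 kΩ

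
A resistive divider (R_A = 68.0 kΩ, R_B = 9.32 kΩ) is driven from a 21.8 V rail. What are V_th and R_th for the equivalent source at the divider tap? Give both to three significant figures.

V_th = 2.63 V, R_th = 8.20 kΩ

V_th is the open-circuit tap voltage: 21.8 × 9.32/(68.0 + 9.32) = 2.63 V.
With the supply zeroed, R_A and R_B appear in parallel from the tap: R_th = R_A‖R_B = (68.0 × 9.32)/77.32 = 8.20 kΩ.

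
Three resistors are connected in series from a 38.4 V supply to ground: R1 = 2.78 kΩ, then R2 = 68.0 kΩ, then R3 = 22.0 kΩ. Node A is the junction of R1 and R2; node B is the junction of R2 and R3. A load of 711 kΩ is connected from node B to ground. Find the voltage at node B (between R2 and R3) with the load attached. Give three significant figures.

V ≈ 8.90 V

At node B, R3 is in parallel with the load: R3‖R_L = 21.34 kΩ.
Below node A the resistance is R2 + (R3‖R_L) = 89.34 kΩ, so V_A = 38.4 × 89.34/92.12 = 37.24 V.
Then V_B = V_A × (R3‖R_L)/(R2 + R3‖R_L) = 37.24 × 21.34/89.34 = 8.90 V.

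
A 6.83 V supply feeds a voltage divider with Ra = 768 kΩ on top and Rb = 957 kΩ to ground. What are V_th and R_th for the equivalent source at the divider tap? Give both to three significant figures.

V_th = 3.79 V, R_th = 426 kΩ

V_th is the open-circuit tap voltage: 6.83 × 957/(768 + 957) = 3.79 V.
With the supply zeroed, Ra and Rb appear in parallel from the tap: R_th = Ra‖Rb = (768 × 957)/1725 = 426 kΩ.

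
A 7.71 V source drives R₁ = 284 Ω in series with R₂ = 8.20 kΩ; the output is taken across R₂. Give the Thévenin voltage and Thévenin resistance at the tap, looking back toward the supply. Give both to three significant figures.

V_th is the open-circuit tap voltage: 7.71 × 8200/(284 + 8200) = 7.45 V.
With the supply zeroed, R₁ and R₂ appear in parallel from the tap: R_th = R₁‖R₂ = (284 × 8200)/8484 = 274 Ω.

V_th = 7.45 V, R_th = 274 Ω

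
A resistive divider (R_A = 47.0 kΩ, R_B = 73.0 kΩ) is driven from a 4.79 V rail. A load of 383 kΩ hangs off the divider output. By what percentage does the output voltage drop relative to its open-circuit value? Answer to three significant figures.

6.95 %

The divider's output (Thévenin) resistance is R_A‖R_B = 28.59 kΩ.
Fractional drop under load = R_th/(R_th + R_L) = 28.59 / (28.59 + 383) = 0.06947.
So the output falls by 6.95 %.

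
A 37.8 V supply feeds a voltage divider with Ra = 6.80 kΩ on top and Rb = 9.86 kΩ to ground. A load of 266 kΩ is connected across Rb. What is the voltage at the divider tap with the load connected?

V_out ≈ 22.0 V

The load sits in parallel with Rb: Rb‖R_L = (9.86 × 266) / (9.86 + 266) = 9.508 kΩ.
V_out = 37.8 × 9.508 / (6.80 + 9.508) = 37.8 × 9.508/16.31 = 22.0 V.
(Unloaded it would have been 22.4 V.)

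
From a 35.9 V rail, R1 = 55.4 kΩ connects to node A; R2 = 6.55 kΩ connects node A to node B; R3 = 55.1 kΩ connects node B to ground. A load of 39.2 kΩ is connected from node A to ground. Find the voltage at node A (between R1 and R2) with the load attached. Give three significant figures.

Below node A the series string R2+R3 = 61.65 kΩ sits in parallel with the 39.2 kΩ load: 23.96 kΩ.
V_A = 35.9 × 23.96/(55.4 + 23.96) = 10.8 V.

V ≈ 10.8 V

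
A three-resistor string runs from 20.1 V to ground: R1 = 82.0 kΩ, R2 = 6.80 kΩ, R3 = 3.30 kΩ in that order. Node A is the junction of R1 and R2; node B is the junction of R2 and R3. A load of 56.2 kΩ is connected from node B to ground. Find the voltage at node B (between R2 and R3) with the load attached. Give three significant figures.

At node B, R3 is in parallel with the load: R3‖R_L = 3.117 kΩ.
Below node A the resistance is R2 + (R3‖R_L) = 9.917 kΩ, so V_A = 20.1 × 9.917/91.92 = 2.169 V.
Then V_B = V_A × (R3‖R_L)/(R2 + R3‖R_L) = 2.169 × 3.117/9.917 = 0.682 V.

V ≈ 0.682 V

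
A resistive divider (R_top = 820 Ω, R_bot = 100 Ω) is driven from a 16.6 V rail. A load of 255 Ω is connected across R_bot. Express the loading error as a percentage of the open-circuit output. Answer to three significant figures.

25.9 %

Unloaded V = 16.6 × 100/920.0 = 1.804 V.
Loaded: R_bot‖R_L = 71.83 Ω, giving V = 16.6 × 71.83/891.8 = 1.337 V.
Drop = (1.804 − 1.337) / 1.804 = 25.9 %.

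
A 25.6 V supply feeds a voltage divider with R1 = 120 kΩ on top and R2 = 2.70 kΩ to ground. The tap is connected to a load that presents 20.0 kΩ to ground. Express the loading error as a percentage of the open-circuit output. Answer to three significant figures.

Unloaded V = 25.6 × 2.70/122.7 = 0.56333 V.
Loaded: R2‖R_L = 2.379 kΩ, giving V = 25.6 × 2.379/122.4 = 0.49762 V.
Drop = (0.56333 − 0.49762) / 0.56333 = 11.7 %.

11.7 %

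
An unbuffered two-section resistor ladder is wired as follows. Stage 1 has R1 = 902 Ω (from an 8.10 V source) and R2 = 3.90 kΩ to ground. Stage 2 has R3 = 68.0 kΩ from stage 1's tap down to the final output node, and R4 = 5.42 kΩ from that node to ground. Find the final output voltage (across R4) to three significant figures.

V_out ≈ 0.481 V

Stage 2 presents R3+R4 = 73420 Ω as a load on stage 1's tap.
Stage 1's lower leg becomes R2‖(R3+R4) = 3703 Ω, so V_mid = 8.10 × 3703/4605 = 6.514 V.
Stage 2 is itself unloaded: V_out = V_mid × R4/(R3+R4) = 6.514 × 5420/73420 = 0.481 V.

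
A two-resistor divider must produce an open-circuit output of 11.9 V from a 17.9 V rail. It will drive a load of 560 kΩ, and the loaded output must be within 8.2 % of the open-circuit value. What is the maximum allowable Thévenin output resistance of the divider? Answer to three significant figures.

Loading drop = R_th/(R_th + R_L) ≤ 0.0820, so R_th ≤ R_L · ε/(1−ε) = 560 kΩ × 0.0820/0.9180 = 50.0 kΩ.
(Any R1, R2 with R2/(R1+R2) = 0.665 and R1‖R2 ≤ 50.0 kΩ will meet the spec.)

R_th ≤ 50.0 kΩ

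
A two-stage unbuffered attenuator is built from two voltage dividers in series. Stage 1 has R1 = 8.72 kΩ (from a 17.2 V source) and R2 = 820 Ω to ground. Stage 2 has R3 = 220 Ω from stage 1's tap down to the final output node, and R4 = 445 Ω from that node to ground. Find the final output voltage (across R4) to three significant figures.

Stage 2 presents R3+R4 = 665.0 Ω as a load on stage 1's tap.
Stage 1's lower leg becomes R2‖(R3+R4) = 367.2 Ω, so V_mid = 17.2 × 367.2/9087 = 0.6950 V.
Stage 2 is itself unloaded: V_out = V_mid × R4/(R3+R4) = 0.6950 × 445/665.0 = 0.465 V.

V_out ≈ 0.465 V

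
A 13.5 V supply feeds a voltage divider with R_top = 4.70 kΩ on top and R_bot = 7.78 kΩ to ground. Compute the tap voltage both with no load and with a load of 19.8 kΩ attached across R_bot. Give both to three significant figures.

Unloaded: 8.42 V; loaded: 7.33 V

Open-circuit: V = 13.5 × 7.78/(4.70 + 7.78) = 8.42 V.
With the load, R_bot becomes R_bot‖R_L = 5.585 kΩ, so V = 13.5 × 5.585/10.29 = 7.33 V.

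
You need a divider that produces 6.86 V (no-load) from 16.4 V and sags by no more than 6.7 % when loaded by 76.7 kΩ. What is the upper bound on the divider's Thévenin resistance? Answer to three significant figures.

Loading drop = R_th/(R_th + R_L) ≤ 0.0670, so R_th ≤ R_L · ε/(1−ε) = 76.7 kΩ × 0.0670/0.9330 = 5.51 kΩ.
(Any R1, R2 with R2/(R1+R2) = 0.418 and R1‖R2 ≤ 5.51 kΩ will meet the spec.)

R_th ≤ 5.51 kΩ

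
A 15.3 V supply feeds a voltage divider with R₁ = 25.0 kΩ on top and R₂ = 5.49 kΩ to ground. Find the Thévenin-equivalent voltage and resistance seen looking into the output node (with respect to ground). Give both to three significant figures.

V_th = 2.75 V, R_th = 4.50 kΩ

V_th is the open-circuit tap voltage: 15.3 × 5.49/(25.0 + 5.49) = 2.75 V.
With the supply zeroed, R₁ and R₂ appear in parallel from the tap: R_th = R₁‖R₂ = (25.0 × 5.49)/30.49 = 4.50 kΩ.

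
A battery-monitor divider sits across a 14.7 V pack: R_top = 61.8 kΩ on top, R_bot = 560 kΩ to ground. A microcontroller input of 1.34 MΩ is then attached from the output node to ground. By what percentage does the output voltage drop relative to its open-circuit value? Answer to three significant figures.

3.99 %

The divider's output (Thévenin) resistance is R_top‖R_bot = 55.66 kΩ.
Fractional drop under load = R_th/(R_th + R_L) = 55.66 / (55.66 + 1340) = 0.03988.
So the output falls by 3.99 %.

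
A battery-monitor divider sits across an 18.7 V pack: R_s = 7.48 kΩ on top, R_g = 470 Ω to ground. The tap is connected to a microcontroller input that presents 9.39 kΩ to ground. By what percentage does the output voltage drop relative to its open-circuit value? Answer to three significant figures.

4.50 %

The divider's output (Thévenin) resistance is R_s‖R_g = 442.2 Ω.
Fractional drop under load = R_th/(R_th + R_L) = 442.2 / (442.2 + 9390) = 0.04498.
So the output falls by 4.50 %.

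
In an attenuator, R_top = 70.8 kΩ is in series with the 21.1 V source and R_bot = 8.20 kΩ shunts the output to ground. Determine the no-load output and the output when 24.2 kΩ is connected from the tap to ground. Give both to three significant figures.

Unloaded: 2.19 V; loaded: 1.68 V

Open-circuit: V = 21.1 × 8.20/(70.8 + 8.20) = 2.19 V.
With the load, R_bot becomes R_bot‖R_L = 6.125 kΩ, so V = 21.1 × 6.125/76.92 = 1.68 V.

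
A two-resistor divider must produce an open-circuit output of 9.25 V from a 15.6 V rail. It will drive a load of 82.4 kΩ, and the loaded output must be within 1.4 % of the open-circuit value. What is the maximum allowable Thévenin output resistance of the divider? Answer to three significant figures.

R_th ≤ 1.17 kΩ

Loading drop = R_th/(R_th + R_L) ≤ 0.0140, so R_th ≤ R_L · ε/(1−ε) = 82.4 kΩ × 0.0140/0.9860 = 1.17 kΩ.
(Any R1, R2 with R2/(R1+R2) = 0.593 and R1‖R2 ≤ 1.17 kΩ will meet the spec.)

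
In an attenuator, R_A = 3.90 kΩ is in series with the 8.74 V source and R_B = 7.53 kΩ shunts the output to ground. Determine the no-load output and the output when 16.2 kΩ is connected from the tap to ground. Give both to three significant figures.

Open-circuit: V = 8.74 × 7.53/(3.90 + 7.53) = 5.76 V.
With the load, R_B becomes R_B‖R_L = 5.141 kΩ, so V = 8.74 × 5.141/9.041 = 4.97 V.

Unloaded: 5.76 V; loaded: 4.97 V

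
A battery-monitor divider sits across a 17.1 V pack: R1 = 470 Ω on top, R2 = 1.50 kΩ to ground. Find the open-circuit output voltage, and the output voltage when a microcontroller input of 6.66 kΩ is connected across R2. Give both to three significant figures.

Unloaded: 13.0 V; loaded: 12.4 V

Open-circuit: V = 17.1 × 1500/(470 + 1500) = 13.0 V.
With the load, R2 becomes R2‖R_L = 1224 Ω, so V = 17.1 × 1224/1694 = 12.4 V.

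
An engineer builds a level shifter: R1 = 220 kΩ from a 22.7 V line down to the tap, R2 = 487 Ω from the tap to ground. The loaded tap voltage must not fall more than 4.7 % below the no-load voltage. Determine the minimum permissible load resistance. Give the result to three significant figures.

R_L(min) ≈ 9.85 kΩ

Output resistance R_th = R1‖R2 = (220000 × 487)/220500 = 485.9 Ω.
The fractional drop is R_th/(R_th + R_L); requiring this ≤ 0.0470 gives R_L ≥ R_th(1/0.0470 − 1) = 485.9 × 20.28 = 9.85 kΩ.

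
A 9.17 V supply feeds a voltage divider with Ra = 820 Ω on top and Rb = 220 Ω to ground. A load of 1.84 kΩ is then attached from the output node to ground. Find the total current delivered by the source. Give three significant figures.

Rb‖R_L = 196.5 Ω, so the source sees Ra + Rb‖R_L = 1017 Ω.
I = 9.17 V / 1017 Ω = 9.02 mA.

I ≈ 9.02 mA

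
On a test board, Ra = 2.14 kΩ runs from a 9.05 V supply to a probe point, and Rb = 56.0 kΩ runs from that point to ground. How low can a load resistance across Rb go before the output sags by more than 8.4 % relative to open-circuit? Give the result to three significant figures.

R_L(min) ≈ 22.5 kΩ

Output resistance R_th = Ra‖Rb = (2.14 × 56.0)/58.14 = 2.061 kΩ.
The fractional drop is R_th/(R_th + R_L); requiring this ≤ 0.0840 gives R_L ≥ R_th(1/0.0840 − 1) = 2.061 × 10.90 = 22.5 kΩ.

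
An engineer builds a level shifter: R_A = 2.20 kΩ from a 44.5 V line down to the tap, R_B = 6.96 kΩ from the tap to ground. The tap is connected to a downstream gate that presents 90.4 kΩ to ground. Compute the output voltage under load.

V_out ≈ 33.2 V

The load sits in parallel with R_B: R_B‖R_L = (6.96 × 90.4) / (6.96 + 90.4) = 6.462 kΩ.
V_out = 44.5 × 6.462 / (2.20 + 6.462) = 44.5 × 6.462/8.662 = 33.2 V.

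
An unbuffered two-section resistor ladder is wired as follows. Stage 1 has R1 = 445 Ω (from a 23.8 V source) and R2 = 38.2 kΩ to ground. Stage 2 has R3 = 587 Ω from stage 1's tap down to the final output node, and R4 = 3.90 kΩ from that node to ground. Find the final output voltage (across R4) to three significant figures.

Stage 2 presents R3+R4 = 4487 Ω as a load on stage 1's tap.
Stage 1's lower leg becomes R2‖(R3+R4) = 4015 Ω, so V_mid = 23.8 × 4015/4460 = 21.43 V.
Stage 2 is itself unloaded: V_out = V_mid × R4/(R3+R4) = 21.43 × 3900/4487 = 18.6 V.

V_out ≈ 18.6 V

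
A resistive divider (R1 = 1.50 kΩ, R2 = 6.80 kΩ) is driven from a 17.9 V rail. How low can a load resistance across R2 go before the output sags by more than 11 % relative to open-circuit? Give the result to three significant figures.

R_L(min) ≈ 9.94 kΩ

Output resistance R_th = R1‖R2 = (1.50 × 6.80)/8.300 = 1.229 kΩ.
The fractional drop is R_th/(R_th + R_L); requiring this ≤ 0.110 gives R_L ≥ R_th(1/0.110 − 1) = 1.229 × 8.091 = 9.94 kΩ.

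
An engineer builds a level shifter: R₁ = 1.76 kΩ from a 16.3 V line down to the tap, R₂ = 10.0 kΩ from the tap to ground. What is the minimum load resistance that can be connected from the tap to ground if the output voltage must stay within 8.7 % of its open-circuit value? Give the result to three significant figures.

Output resistance R_th = R₁‖R₂ = (1.76 × 10.0)/11.76 = 1.497 kΩ.
The fractional drop is R_th/(R_th + R_L); requiring this ≤ 0.0870 gives R_L ≥ R_th(1/0.0870 − 1) = 1.497 × 10.49 = 15.7 kΩ.

R_L(min) ≈ 15.7 kΩ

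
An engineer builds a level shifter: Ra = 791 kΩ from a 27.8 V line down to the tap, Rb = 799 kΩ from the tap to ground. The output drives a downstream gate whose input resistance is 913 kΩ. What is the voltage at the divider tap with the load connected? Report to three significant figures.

The load sits in parallel with Rb: Rb‖R_L = (799 × 913) / (799 + 913) = 426.1 kΩ.
V_out = 27.8 × 426.1 / (791 + 426.1) = 27.8 × 426.1/1217 = 9.73 V.

V_out ≈ 9.73 V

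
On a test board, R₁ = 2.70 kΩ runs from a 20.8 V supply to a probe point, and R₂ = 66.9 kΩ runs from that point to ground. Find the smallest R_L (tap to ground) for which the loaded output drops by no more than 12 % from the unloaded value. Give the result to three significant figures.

R_L(min) ≈ 19.0 kΩ

Output resistance R_th = R₁‖R₂ = (2.70 × 66.9)/69.60 = 2.595 kΩ.
The fractional drop is R_th/(R_th + R_L); requiring this ≤ 0.120 gives R_L ≥ R_th(1/0.120 − 1) = 2.595 × 7.333 = 19.0 kΩ.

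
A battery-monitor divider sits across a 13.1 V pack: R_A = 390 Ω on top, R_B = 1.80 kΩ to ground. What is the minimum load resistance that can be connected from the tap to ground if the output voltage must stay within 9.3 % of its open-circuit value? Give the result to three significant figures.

Output resistance R_th = R_A‖R_B = (390 × 1800)/2190 = 320.5 Ω.
The fractional drop is R_th/(R_th + R_L); requiring this ≤ 0.0930 gives R_L ≥ R_th(1/0.0930 − 1) = 320.5 × 9.753 = 3.13 kΩ.

R_L(min) ≈ 3.13 kΩ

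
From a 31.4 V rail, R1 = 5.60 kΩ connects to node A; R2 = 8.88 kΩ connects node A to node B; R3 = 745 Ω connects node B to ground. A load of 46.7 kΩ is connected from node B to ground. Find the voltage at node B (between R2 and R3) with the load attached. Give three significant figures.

V ≈ 1.51 V

At node B, R3 is in parallel with the load: R3‖R_L = 733.3 Ω.
Below node A the resistance is R2 + (R3‖R_L) = 9613 Ω, so V_A = 31.4 × 9613/15210 = 19.84 V.
Then V_B = V_A × (R3‖R_L)/(R2 + R3‖R_L) = 19.84 × 733.3/9613 = 1.51 V.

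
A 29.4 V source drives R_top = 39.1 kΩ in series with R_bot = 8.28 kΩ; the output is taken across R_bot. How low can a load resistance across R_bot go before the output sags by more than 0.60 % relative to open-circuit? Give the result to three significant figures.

R_L(min) ≈ 1.13 MΩ

Output resistance R_th = R_top‖R_bot = (39.1 × 8.28)/47.38 = 6.833 kΩ.
The fractional drop is R_th/(R_th + R_L); requiring this ≤ 0.00600 gives R_L ≥ R_th(1/0.00600 − 1) = 6.833 × 165.7 = 1.13 MΩ.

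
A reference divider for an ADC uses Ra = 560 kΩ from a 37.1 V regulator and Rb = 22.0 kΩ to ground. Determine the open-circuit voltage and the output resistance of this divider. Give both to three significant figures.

V_th is the open-circuit tap voltage: 37.1 × 22.0/(560 + 22.0) = 1.40 V.
With the supply zeroed, Ra and Rb appear in parallel from the tap: R_th = Ra‖Rb = (560 × 22.0)/582.0 = 21.2 kΩ.

V_th = 1.40 V, R_th = 21.2 kΩ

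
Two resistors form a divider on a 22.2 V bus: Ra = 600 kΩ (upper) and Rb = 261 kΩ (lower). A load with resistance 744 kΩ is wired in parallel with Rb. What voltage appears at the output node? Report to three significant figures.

V_out ≈ 5.41 V

The load sits in parallel with Rb: Rb‖R_L = (261 × 744) / (261 + 744) = 193.2 kΩ.
V_out = 22.2 × 193.2 / (600 + 193.2) = 22.2 × 193.2/793.2 = 5.41 V.
(Unloaded it would have been 6.73 V.)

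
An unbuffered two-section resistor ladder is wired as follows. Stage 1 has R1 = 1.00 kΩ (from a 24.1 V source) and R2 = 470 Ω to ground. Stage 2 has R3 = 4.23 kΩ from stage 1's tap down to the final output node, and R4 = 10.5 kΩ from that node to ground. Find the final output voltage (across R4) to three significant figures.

Stage 2 presents R3+R4 = 14730 Ω as a load on stage 1's tap.
Stage 1's lower leg becomes R2‖(R3+R4) = 455.5 Ω, so V_mid = 24.1 × 455.5/1455 = 7.542 V.
Stage 2 is itself unloaded: V_out = V_mid × R4/(R3+R4) = 7.542 × 10500/14730 = 5.38 V.

V_out ≈ 5.38 V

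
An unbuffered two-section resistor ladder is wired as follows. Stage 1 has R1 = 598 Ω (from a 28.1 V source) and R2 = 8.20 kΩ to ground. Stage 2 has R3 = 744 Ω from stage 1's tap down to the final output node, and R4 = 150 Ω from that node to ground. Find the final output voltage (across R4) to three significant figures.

Stage 2 presents R3+R4 = 894.0 Ω as a load on stage 1's tap.
Stage 1's lower leg becomes R2‖(R3+R4) = 806.1 Ω, so V_mid = 28.1 × 806.1/1404 = 16.13 V.
Stage 2 is itself unloaded: V_out = V_mid × R4/(R3+R4) = 16.13 × 150/894.0 = 2.71 V.

V_out ≈ 2.71 V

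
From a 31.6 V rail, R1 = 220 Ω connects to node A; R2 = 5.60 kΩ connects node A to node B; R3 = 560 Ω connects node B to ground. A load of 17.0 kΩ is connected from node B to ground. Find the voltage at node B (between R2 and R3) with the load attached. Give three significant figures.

V ≈ 2.69 V

At node B, R3 is in parallel with the load: R3‖R_L = 542.1 Ω.
Below node A the resistance is R2 + (R3‖R_L) = 6142 Ω, so V_A = 31.6 × 6142/6362 = 30.51 V.
Then V_B = V_A × (R3‖R_L)/(R2 + R3‖R_L) = 30.51 × 542.1/6142 = 2.69 V.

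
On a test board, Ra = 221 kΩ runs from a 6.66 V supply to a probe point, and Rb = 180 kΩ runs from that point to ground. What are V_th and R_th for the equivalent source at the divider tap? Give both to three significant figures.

V_th is the open-circuit tap voltage: 6.66 × 180/(221 + 180) = 2.99 V.
With the supply zeroed, Ra and Rb appear in parallel from the tap: R_th = Ra‖Rb = (221 × 180)/401.0 = 99.2 kΩ.

V_th = 2.99 V, R_th = 99.2 kΩ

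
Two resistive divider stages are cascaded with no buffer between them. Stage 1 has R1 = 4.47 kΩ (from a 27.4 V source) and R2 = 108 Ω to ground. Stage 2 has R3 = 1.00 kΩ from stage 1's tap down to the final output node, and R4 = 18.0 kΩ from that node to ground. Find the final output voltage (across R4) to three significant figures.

V_out ≈ 0.609 V

Stage 2 presents R3+R4 = 19000 Ω as a load on stage 1's tap.
Stage 1's lower leg becomes R2‖(R3+R4) = 107.4 Ω, so V_mid = 27.4 × 107.4/4577 = 0.6428 V.
Stage 2 is itself unloaded: V_out = V_mid × R4/(R3+R4) = 0.6428 × 18000/19000 = 0.609 V.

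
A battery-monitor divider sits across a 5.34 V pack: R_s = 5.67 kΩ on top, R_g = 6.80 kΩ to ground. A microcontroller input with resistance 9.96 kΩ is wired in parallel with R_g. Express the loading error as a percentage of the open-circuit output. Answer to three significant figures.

The divider's output (Thévenin) resistance is R_s‖R_g = 3.092 kΩ.
Fractional drop under load = R_th/(R_th + R_L) = 3.092 / (3.092 + 9.96) = 0.2369.
So the output falls by 23.7 %.

23.7 %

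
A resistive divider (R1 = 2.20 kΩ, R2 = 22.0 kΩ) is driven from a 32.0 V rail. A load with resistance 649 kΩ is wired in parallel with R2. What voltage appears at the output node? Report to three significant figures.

V_out ≈ 29.0 V

The load sits in parallel with R2: R2‖R_L = (22.0 × 649) / (22.0 + 649) = 21.28 kΩ.
V_out = 32.0 × 21.28 / (2.20 + 21.28) = 32.0 × 21.28/23.48 = 29.0 V.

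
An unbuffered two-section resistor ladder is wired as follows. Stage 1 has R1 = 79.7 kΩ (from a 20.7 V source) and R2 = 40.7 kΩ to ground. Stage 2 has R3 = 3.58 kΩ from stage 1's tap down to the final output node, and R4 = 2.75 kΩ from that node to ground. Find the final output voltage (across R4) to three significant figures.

Stage 2 presents R3+R4 = 6.330 kΩ as a load on stage 1's tap.
Stage 1's lower leg becomes R2‖(R3+R4) = 5.478 kΩ, so V_mid = 20.7 × 5.478/85.18 = 1.331 V.
Stage 2 is itself unloaded: V_out = V_mid × R4/(R3+R4) = 1.331 × 2.75/6.330 = 0.578 V.

V_out ≈ 0.578 V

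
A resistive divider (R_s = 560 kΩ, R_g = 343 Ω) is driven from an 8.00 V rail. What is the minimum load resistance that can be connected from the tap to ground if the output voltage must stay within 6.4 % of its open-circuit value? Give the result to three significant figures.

R_L(min) ≈ 5.01 kΩ

Output resistance R_th = R_s‖R_g = (560000 × 343)/560300 = 342.8 Ω.
The fractional drop is R_th/(R_th + R_L); requiring this ≤ 0.0640 gives R_L ≥ R_th(1/0.0640 − 1) = 342.8 × 14.62 = 5.01 kΩ.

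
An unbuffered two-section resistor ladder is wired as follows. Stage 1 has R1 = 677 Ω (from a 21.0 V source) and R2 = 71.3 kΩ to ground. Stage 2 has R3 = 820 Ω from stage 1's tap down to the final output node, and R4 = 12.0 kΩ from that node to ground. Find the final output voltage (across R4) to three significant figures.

Stage 2 presents R3+R4 = 12820 Ω as a load on stage 1's tap.
Stage 1's lower leg becomes R2‖(R3+R4) = 10870 Ω, so V_mid = 21.0 × 10870/11540 = 19.77 V.
Stage 2 is itself unloaded: V_out = V_mid × R4/(R3+R4) = 19.77 × 12000/12820 = 18.5 V.

V_out ≈ 18.5 V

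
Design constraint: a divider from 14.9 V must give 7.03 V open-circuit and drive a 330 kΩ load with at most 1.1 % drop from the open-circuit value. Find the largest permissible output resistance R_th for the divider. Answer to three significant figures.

Loading drop = R_th/(R_th + R_L) ≤ 0.0110, so R_th ≤ R_L · ε/(1−ε) = 330 kΩ × 0.0110/0.9890 = 3.67 kΩ.
(Any R1, R2 with R2/(R1+R2) = 0.472 and R1‖R2 ≤ 3.67 kΩ will meet the spec.)

R_th ≤ 3.67 kΩ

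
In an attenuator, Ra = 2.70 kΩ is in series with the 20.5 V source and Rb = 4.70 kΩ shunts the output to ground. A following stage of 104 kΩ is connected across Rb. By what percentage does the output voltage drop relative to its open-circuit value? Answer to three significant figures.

The divider's output (Thévenin) resistance is Ra‖Rb = 1.715 kΩ.
Fractional drop under load = R_th/(R_th + R_L) = 1.715 / (1.715 + 104) = 0.01622.
So the output falls by 1.62 %.

1.62 %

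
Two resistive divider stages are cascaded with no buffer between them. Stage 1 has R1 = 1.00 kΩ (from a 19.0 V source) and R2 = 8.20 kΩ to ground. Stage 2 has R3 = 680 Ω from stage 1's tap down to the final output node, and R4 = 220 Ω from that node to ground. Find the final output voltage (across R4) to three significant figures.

Stage 2 presents R3+R4 = 900.0 Ω as a load on stage 1's tap.
Stage 1's lower leg becomes R2‖(R3+R4) = 811.0 Ω, so V_mid = 19.0 × 811.0/1811 = 8.508 V.
Stage 2 is itself unloaded: V_out = V_mid × R4/(R3+R4) = 8.508 × 220/900.0 = 2.08 V.

V_out ≈ 2.08 V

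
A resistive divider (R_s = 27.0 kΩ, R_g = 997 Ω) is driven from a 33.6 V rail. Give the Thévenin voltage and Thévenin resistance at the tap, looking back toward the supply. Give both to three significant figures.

V_th is the open-circuit tap voltage: 33.6 × 997/(27000 + 997) = 1.20 V.
With the supply zeroed, R_s and R_g appear in parallel from the tap: R_th = R_s‖R_g = (27000 × 997)/28000 = 961 Ω.

V_th = 1.20 V, R_th = 961 Ω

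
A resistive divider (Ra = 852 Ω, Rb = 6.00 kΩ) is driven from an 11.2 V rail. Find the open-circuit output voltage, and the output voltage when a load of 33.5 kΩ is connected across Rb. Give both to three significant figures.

Open-circuit: V = 11.2 × 6000/(852 + 6000) = 9.81 V.
With the load, Rb becomes Rb‖R_L = 5089 Ω, so V = 11.2 × 5089/5941 = 9.59 V.

Unloaded: 9.81 V; loaded: 9.59 V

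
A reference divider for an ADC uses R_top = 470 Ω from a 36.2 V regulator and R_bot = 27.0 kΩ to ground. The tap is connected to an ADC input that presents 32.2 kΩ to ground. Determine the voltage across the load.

The load sits in parallel with R_bot: R_bot‖R_L = (27000 × 32200) / (27000 + 32200) = 14690 Ω.
V_out = 36.2 × 14690 / (470 + 14690) = 36.2 × 14690/15160 = 35.1 V.

V_out ≈ 35.1 V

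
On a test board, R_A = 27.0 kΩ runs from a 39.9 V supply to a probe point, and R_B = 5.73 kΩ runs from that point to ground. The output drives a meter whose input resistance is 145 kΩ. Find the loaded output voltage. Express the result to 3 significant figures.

V_out ≈ 6.76 V

The load sits in parallel with R_B: R_B‖R_L = (5.73 × 145) / (5.73 + 145) = 5.512 kΩ.
V_out = 39.9 × 5.512 / (27.0 + 5.512) = 39.9 × 5.512/32.51 = 6.76 V.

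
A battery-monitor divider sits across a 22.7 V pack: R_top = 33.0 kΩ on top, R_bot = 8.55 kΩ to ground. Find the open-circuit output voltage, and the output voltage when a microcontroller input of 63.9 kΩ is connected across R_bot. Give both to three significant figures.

Open-circuit: V = 22.7 × 8.55/(33.0 + 8.55) = 4.67 V.
With the load, R_bot becomes R_bot‖R_L = 7.541 kΩ, so V = 22.7 × 7.541/40.54 = 4.22 V.

Unloaded: 4.67 V; loaded: 4.22 V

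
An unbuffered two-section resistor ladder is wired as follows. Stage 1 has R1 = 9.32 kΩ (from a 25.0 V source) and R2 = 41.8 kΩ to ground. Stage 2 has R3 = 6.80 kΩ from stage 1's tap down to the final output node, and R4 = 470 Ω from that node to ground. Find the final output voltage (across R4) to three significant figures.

Stage 2 presents R3+R4 = 7270 Ω as a load on stage 1's tap.
Stage 1's lower leg becomes R2‖(R3+R4) = 6193 Ω, so V_mid = 25.0 × 6193/15510 = 9.980 V.
Stage 2 is itself unloaded: V_out = V_mid × R4/(R3+R4) = 9.980 × 470/7270 = 0.645 V.

V_out ≈ 0.645 V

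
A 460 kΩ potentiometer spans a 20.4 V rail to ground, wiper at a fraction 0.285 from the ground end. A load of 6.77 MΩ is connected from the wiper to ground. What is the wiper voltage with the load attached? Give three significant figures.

The wiper splits the pot into (1−α)R = 328.9 kΩ above and αR = 131.1 kΩ below.
Lower section ‖ load = 128.6 kΩ.
V_wiper = 20.4 × 128.6/(328.9 + 128.6) = 5.73 V.

V ≈ 5.73 V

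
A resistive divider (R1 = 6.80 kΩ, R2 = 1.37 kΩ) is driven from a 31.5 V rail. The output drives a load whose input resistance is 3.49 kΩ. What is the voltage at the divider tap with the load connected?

V_out ≈ 3.98 V

The load sits in parallel with R2: R2‖R_L = (1.37 × 3.49) / (1.37 + 3.49) = 0.9838 kΩ.
V_out = 31.5 × 0.9838 / (6.80 + 0.9838) = 31.5 × 0.9838/7.784 = 3.98 V.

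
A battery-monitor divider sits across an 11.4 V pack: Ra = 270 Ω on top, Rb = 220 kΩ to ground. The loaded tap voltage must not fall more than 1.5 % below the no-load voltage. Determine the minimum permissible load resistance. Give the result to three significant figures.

Output resistance R_th = Ra‖Rb = (270 × 220000)/220300 = 269.7 Ω.
The fractional drop is R_th/(R_th + R_L); requiring this ≤ 0.0150 gives R_L ≥ R_th(1/0.0150 − 1) = 269.7 × 65.67 = 17.7 kΩ.

R_L(min) ≈ 17.7 kΩ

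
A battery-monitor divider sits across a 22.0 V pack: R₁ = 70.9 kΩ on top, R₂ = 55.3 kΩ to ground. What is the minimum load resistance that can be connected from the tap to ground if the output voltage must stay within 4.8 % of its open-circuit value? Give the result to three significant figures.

R_L(min) ≈ 616 kΩ

Output resistance R_th = R₁‖R₂ = (70.9 × 55.3)/126.2 = 31.07 kΩ.
The fractional drop is R_th/(R_th + R_L); requiring this ≤ 0.0480 gives R_L ≥ R_th(1/0.0480 − 1) = 31.07 × 19.83 = 616 kΩ.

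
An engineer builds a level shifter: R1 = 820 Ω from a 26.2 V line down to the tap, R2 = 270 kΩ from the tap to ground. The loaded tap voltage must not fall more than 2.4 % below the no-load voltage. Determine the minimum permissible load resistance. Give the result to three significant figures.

Output resistance R_th = R1‖R2 = (820 × 270000)/270800 = 817.5 Ω.
The fractional drop is R_th/(R_th + R_L); requiring this ≤ 0.0240 gives R_L ≥ R_th(1/0.0240 − 1) = 817.5 × 40.67 = 33.2 kΩ.

R_L(min) ≈ 33.2 kΩ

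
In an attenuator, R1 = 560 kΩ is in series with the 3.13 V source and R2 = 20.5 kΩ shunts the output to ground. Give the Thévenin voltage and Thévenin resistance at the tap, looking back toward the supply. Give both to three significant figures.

V_th is the open-circuit tap voltage: 3.13 × 20.5/(560 + 20.5) = 0.111 V.
With the supply zeroed, R1 and R2 appear in parallel from the tap: R_th = R1‖R2 = (560 × 20.5)/580.5 = 19.8 kΩ.

V_th = 0.111 V, R_th = 19.8 kΩ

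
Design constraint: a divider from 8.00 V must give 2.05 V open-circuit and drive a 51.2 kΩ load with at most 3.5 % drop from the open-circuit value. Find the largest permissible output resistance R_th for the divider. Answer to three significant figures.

Loading drop = R_th/(R_th + R_L) ≤ 0.0350, so R_th ≤ R_L · ε/(1−ε) = 51.2 kΩ × 0.0350/0.9650 = 1.86 kΩ.

R_th ≤ 1.86 kΩ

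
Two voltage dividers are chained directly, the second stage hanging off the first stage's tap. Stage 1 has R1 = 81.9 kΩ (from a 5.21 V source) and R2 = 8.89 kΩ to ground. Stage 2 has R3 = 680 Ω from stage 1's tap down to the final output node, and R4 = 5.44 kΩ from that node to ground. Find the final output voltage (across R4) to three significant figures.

V_out ≈ 0.196 V

Stage 2 presents R3+R4 = 6120 Ω as a load on stage 1's tap.
Stage 1's lower leg becomes R2‖(R3+R4) = 3625 Ω, so V_mid = 5.21 × 3625/85520 = 0.2208 V.
Stage 2 is itself unloaded: V_out = V_mid × R4/(R3+R4) = 0.2208 × 5440/6120 = 0.196 V.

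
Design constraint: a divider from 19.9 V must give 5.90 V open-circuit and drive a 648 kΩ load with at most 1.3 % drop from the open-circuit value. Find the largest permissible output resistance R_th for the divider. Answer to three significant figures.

R_th ≤ 8.53 kΩ

Loading drop = R_th/(R_th + R_L) ≤ 0.0130, so R_th ≤ R_L · ε/(1−ε) = 648 kΩ × 0.0130/0.9870 = 8.53 kΩ.
(Any R1, R2 with R2/(R1+R2) = 0.296 and R1‖R2 ≤ 8.53 kΩ will meet the spec.)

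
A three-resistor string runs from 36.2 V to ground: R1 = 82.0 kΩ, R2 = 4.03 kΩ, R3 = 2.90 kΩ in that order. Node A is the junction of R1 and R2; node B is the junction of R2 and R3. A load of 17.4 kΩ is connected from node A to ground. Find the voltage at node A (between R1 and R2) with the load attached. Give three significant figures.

Below node A the series string R2+R3 = 6.930 kΩ sits in parallel with the 17.4 kΩ load: 4.956 kΩ.
V_A = 36.2 × 4.956/(82.0 + 4.956) = 2.06 V.

V ≈ 2.06 V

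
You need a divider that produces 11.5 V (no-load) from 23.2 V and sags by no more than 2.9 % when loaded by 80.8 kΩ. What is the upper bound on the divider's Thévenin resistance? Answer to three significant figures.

Loading drop = R_th/(R_th + R_L) ≤ 0.0290, so R_th ≤ R_L · ε/(1−ε) = 80.8 kΩ × 0.0290/0.9710 = 2.41 kΩ.

R_th ≤ 2.41 kΩ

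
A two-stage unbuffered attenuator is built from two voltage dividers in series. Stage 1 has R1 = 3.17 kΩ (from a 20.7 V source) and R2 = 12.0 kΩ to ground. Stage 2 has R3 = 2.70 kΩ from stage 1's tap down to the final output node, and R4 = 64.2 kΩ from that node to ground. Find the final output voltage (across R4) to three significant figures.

Stage 2 presents R3+R4 = 66.90 kΩ as a load on stage 1's tap.
Stage 1's lower leg becomes R2‖(R3+R4) = 10.17 kΩ, so V_mid = 20.7 × 10.17/13.34 = 15.78 V.
Stage 2 is itself unloaded: V_out = V_mid × R4/(R3+R4) = 15.78 × 64.2/66.90 = 15.1 V.

V_out ≈ 15.1 V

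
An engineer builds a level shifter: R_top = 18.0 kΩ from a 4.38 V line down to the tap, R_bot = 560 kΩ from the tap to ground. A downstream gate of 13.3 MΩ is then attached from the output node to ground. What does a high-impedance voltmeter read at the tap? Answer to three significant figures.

V_out ≈ 4.24 V

The load sits in parallel with R_bot: R_bot‖R_L = (560 × 13300) / (560 + 13300) = 537.4 kΩ.
V_out = 4.38 × 537.4 / (18.0 + 537.4) = 4.38 × 537.4/555.4 = 4.24 V.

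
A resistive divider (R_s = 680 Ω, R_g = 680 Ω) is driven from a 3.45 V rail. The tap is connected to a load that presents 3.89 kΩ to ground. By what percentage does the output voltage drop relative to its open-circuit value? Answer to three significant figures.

8.04 %

The divider's output (Thévenin) resistance is R_s‖R_g = 340.0 Ω.
Fractional drop under load = R_th/(R_th + R_L) = 340.0 / (340.0 + 3890) = 0.08038.
So the output falls by 8.04 %.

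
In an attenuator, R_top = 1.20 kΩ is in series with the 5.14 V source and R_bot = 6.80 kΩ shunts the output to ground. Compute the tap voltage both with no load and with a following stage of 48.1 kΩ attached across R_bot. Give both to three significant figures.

Unloaded: 4.37 V; loaded: 4.28 V

Open-circuit: V = 5.14 × 6.80/(1.20 + 6.80) = 4.37 V.
With the load, R_bot becomes R_bot‖R_L = 5.958 kΩ, so V = 5.14 × 5.958/7.158 = 4.28 V.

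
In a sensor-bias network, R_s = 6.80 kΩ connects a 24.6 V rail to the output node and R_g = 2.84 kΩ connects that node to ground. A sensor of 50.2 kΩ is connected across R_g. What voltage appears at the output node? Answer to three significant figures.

The load sits in parallel with R_g: R_g‖R_L = (2.84 × 50.2) / (2.84 + 50.2) = 2.688 kΩ.
V_out = 24.6 × 2.688 / (6.80 + 2.688) = 24.6 × 2.688/9.488 = 6.97 V.

V_out ≈ 6.97 V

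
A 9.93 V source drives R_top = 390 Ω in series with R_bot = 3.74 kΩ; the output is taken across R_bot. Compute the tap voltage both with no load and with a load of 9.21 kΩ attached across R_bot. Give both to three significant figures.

Unloaded: 8.99 V; loaded: 8.66 V

Open-circuit: V = 9.93 × 3740/(390 + 3740) = 8.99 V.
With the load, R_bot becomes R_bot‖R_L = 2660 Ω, so V = 9.93 × 2660/3050 = 8.66 V.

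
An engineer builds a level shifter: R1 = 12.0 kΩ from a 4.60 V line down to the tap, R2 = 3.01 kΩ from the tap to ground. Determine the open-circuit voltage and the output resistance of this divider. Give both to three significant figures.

V_th is the open-circuit tap voltage: 4.60 × 3.01/(12.0 + 3.01) = 0.922 V.
With the supply zeroed, R1 and R2 appear in parallel from the tap: R_th = R1‖R2 = (12.0 × 3.01)/15.01 = 2.41 kΩ.

V_th = 0.922 V, R_th = 2.41 kΩ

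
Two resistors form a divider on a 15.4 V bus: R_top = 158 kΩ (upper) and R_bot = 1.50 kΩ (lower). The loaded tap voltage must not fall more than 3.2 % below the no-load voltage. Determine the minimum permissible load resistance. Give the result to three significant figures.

Output resistance R_th = R_top‖R_bot = (158 × 1.50)/159.5 = 1.486 kΩ.
The fractional drop is R_th/(R_th + R_L); requiring this ≤ 0.0320 gives R_L ≥ R_th(1/0.0320 − 1) = 1.486 × 30.25 = 44.9 kΩ.

R_L(min) ≈ 44.9 kΩ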